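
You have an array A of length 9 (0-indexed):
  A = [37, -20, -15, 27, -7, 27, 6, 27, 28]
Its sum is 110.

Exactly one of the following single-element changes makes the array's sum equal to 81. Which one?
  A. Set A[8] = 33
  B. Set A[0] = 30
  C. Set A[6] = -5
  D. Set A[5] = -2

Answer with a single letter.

Option A: A[8] 28->33, delta=5, new_sum=110+(5)=115
Option B: A[0] 37->30, delta=-7, new_sum=110+(-7)=103
Option C: A[6] 6->-5, delta=-11, new_sum=110+(-11)=99
Option D: A[5] 27->-2, delta=-29, new_sum=110+(-29)=81 <-- matches target

Answer: D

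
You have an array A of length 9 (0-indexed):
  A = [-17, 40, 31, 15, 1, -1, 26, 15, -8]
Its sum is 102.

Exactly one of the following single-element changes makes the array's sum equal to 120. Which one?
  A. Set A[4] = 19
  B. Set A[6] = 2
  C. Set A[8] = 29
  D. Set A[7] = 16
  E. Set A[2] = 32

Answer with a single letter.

Answer: A

Derivation:
Option A: A[4] 1->19, delta=18, new_sum=102+(18)=120 <-- matches target
Option B: A[6] 26->2, delta=-24, new_sum=102+(-24)=78
Option C: A[8] -8->29, delta=37, new_sum=102+(37)=139
Option D: A[7] 15->16, delta=1, new_sum=102+(1)=103
Option E: A[2] 31->32, delta=1, new_sum=102+(1)=103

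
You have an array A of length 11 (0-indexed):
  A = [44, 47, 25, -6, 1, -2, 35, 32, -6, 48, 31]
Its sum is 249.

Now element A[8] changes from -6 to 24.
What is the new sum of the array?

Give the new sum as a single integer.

Old value at index 8: -6
New value at index 8: 24
Delta = 24 - -6 = 30
New sum = old_sum + delta = 249 + (30) = 279

Answer: 279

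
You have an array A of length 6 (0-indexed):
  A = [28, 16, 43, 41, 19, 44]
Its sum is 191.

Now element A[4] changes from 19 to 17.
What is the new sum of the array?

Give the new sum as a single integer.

Old value at index 4: 19
New value at index 4: 17
Delta = 17 - 19 = -2
New sum = old_sum + delta = 191 + (-2) = 189

Answer: 189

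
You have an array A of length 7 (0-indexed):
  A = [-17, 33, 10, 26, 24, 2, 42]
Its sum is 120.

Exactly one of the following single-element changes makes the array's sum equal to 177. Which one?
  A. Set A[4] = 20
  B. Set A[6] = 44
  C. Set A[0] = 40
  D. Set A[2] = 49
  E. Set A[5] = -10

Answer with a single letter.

Option A: A[4] 24->20, delta=-4, new_sum=120+(-4)=116
Option B: A[6] 42->44, delta=2, new_sum=120+(2)=122
Option C: A[0] -17->40, delta=57, new_sum=120+(57)=177 <-- matches target
Option D: A[2] 10->49, delta=39, new_sum=120+(39)=159
Option E: A[5] 2->-10, delta=-12, new_sum=120+(-12)=108

Answer: C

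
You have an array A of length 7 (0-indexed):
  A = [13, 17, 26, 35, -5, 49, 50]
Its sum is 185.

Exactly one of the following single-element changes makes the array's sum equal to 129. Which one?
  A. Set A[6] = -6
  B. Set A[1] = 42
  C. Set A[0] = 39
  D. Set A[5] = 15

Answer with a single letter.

Answer: A

Derivation:
Option A: A[6] 50->-6, delta=-56, new_sum=185+(-56)=129 <-- matches target
Option B: A[1] 17->42, delta=25, new_sum=185+(25)=210
Option C: A[0] 13->39, delta=26, new_sum=185+(26)=211
Option D: A[5] 49->15, delta=-34, new_sum=185+(-34)=151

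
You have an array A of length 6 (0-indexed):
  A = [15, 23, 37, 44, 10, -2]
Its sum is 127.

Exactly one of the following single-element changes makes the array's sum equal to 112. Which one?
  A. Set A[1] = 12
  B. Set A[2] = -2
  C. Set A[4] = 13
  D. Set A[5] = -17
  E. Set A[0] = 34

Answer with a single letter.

Option A: A[1] 23->12, delta=-11, new_sum=127+(-11)=116
Option B: A[2] 37->-2, delta=-39, new_sum=127+(-39)=88
Option C: A[4] 10->13, delta=3, new_sum=127+(3)=130
Option D: A[5] -2->-17, delta=-15, new_sum=127+(-15)=112 <-- matches target
Option E: A[0] 15->34, delta=19, new_sum=127+(19)=146

Answer: D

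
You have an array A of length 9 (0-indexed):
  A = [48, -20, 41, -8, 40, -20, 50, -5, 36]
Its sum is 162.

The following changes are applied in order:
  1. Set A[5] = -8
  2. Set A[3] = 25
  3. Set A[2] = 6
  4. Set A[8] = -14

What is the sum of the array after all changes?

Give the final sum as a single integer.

Answer: 122

Derivation:
Initial sum: 162
Change 1: A[5] -20 -> -8, delta = 12, sum = 174
Change 2: A[3] -8 -> 25, delta = 33, sum = 207
Change 3: A[2] 41 -> 6, delta = -35, sum = 172
Change 4: A[8] 36 -> -14, delta = -50, sum = 122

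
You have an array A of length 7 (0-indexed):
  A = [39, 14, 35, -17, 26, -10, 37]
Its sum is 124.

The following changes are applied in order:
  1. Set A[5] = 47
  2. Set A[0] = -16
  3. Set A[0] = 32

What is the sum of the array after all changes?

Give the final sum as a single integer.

Answer: 174

Derivation:
Initial sum: 124
Change 1: A[5] -10 -> 47, delta = 57, sum = 181
Change 2: A[0] 39 -> -16, delta = -55, sum = 126
Change 3: A[0] -16 -> 32, delta = 48, sum = 174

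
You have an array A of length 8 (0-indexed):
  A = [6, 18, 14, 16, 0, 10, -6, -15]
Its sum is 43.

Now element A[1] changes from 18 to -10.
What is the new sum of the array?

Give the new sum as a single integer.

Old value at index 1: 18
New value at index 1: -10
Delta = -10 - 18 = -28
New sum = old_sum + delta = 43 + (-28) = 15

Answer: 15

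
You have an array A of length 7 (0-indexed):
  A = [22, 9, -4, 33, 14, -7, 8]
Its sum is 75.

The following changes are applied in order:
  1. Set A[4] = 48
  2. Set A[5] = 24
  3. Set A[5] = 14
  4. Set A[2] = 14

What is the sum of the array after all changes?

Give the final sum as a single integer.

Initial sum: 75
Change 1: A[4] 14 -> 48, delta = 34, sum = 109
Change 2: A[5] -7 -> 24, delta = 31, sum = 140
Change 3: A[5] 24 -> 14, delta = -10, sum = 130
Change 4: A[2] -4 -> 14, delta = 18, sum = 148

Answer: 148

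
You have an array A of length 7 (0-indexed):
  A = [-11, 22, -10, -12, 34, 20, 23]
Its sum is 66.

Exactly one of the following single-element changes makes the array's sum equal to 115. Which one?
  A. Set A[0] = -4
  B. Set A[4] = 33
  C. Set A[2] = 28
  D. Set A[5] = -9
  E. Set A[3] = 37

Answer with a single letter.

Answer: E

Derivation:
Option A: A[0] -11->-4, delta=7, new_sum=66+(7)=73
Option B: A[4] 34->33, delta=-1, new_sum=66+(-1)=65
Option C: A[2] -10->28, delta=38, new_sum=66+(38)=104
Option D: A[5] 20->-9, delta=-29, new_sum=66+(-29)=37
Option E: A[3] -12->37, delta=49, new_sum=66+(49)=115 <-- matches target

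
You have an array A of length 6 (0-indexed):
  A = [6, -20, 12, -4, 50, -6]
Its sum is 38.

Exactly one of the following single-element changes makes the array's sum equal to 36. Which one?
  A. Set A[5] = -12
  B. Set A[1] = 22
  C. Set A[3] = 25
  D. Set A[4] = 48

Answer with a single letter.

Option A: A[5] -6->-12, delta=-6, new_sum=38+(-6)=32
Option B: A[1] -20->22, delta=42, new_sum=38+(42)=80
Option C: A[3] -4->25, delta=29, new_sum=38+(29)=67
Option D: A[4] 50->48, delta=-2, new_sum=38+(-2)=36 <-- matches target

Answer: D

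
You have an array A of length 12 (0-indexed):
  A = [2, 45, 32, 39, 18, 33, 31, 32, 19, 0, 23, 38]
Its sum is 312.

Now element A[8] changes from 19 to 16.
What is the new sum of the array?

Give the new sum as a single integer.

Answer: 309

Derivation:
Old value at index 8: 19
New value at index 8: 16
Delta = 16 - 19 = -3
New sum = old_sum + delta = 312 + (-3) = 309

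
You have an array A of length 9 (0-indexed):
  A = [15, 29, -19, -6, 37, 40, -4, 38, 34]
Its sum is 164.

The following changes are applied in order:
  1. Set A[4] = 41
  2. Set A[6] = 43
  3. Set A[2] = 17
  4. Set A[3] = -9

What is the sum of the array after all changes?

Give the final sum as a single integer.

Answer: 248

Derivation:
Initial sum: 164
Change 1: A[4] 37 -> 41, delta = 4, sum = 168
Change 2: A[6] -4 -> 43, delta = 47, sum = 215
Change 3: A[2] -19 -> 17, delta = 36, sum = 251
Change 4: A[3] -6 -> -9, delta = -3, sum = 248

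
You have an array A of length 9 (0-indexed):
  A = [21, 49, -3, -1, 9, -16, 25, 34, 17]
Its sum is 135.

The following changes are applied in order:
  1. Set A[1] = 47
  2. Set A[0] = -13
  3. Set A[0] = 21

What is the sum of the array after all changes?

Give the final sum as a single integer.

Answer: 133

Derivation:
Initial sum: 135
Change 1: A[1] 49 -> 47, delta = -2, sum = 133
Change 2: A[0] 21 -> -13, delta = -34, sum = 99
Change 3: A[0] -13 -> 21, delta = 34, sum = 133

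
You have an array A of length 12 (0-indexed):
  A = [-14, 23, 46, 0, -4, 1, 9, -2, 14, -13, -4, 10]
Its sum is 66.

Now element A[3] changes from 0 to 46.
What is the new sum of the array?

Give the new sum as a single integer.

Old value at index 3: 0
New value at index 3: 46
Delta = 46 - 0 = 46
New sum = old_sum + delta = 66 + (46) = 112

Answer: 112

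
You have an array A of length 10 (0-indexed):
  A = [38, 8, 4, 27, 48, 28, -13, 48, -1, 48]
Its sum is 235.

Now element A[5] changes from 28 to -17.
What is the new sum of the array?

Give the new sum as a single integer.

Answer: 190

Derivation:
Old value at index 5: 28
New value at index 5: -17
Delta = -17 - 28 = -45
New sum = old_sum + delta = 235 + (-45) = 190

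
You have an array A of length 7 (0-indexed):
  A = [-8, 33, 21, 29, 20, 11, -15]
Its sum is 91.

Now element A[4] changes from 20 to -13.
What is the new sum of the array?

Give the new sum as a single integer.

Answer: 58

Derivation:
Old value at index 4: 20
New value at index 4: -13
Delta = -13 - 20 = -33
New sum = old_sum + delta = 91 + (-33) = 58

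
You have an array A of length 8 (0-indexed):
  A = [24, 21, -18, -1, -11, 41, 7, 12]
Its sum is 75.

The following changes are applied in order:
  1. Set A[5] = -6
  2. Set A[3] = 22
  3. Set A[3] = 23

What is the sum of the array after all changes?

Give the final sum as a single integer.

Answer: 52

Derivation:
Initial sum: 75
Change 1: A[5] 41 -> -6, delta = -47, sum = 28
Change 2: A[3] -1 -> 22, delta = 23, sum = 51
Change 3: A[3] 22 -> 23, delta = 1, sum = 52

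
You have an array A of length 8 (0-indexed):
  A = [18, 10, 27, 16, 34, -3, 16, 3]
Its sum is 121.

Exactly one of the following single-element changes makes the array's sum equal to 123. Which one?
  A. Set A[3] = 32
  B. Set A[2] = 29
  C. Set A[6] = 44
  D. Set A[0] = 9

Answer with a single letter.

Option A: A[3] 16->32, delta=16, new_sum=121+(16)=137
Option B: A[2] 27->29, delta=2, new_sum=121+(2)=123 <-- matches target
Option C: A[6] 16->44, delta=28, new_sum=121+(28)=149
Option D: A[0] 18->9, delta=-9, new_sum=121+(-9)=112

Answer: B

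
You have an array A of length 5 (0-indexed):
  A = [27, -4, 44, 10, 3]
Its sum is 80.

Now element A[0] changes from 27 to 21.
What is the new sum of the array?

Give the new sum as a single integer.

Old value at index 0: 27
New value at index 0: 21
Delta = 21 - 27 = -6
New sum = old_sum + delta = 80 + (-6) = 74

Answer: 74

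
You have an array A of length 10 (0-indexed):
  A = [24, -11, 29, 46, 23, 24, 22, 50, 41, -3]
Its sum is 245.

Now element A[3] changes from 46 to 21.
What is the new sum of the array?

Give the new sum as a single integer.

Answer: 220

Derivation:
Old value at index 3: 46
New value at index 3: 21
Delta = 21 - 46 = -25
New sum = old_sum + delta = 245 + (-25) = 220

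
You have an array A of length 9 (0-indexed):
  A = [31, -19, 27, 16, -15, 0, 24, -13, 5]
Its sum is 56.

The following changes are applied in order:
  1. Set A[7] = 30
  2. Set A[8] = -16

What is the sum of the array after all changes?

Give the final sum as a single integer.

Answer: 78

Derivation:
Initial sum: 56
Change 1: A[7] -13 -> 30, delta = 43, sum = 99
Change 2: A[8] 5 -> -16, delta = -21, sum = 78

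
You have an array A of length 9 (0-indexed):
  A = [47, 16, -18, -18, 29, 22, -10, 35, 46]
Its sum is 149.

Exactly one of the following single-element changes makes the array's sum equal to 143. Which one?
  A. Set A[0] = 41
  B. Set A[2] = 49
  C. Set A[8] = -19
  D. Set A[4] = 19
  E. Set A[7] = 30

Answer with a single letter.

Option A: A[0] 47->41, delta=-6, new_sum=149+(-6)=143 <-- matches target
Option B: A[2] -18->49, delta=67, new_sum=149+(67)=216
Option C: A[8] 46->-19, delta=-65, new_sum=149+(-65)=84
Option D: A[4] 29->19, delta=-10, new_sum=149+(-10)=139
Option E: A[7] 35->30, delta=-5, new_sum=149+(-5)=144

Answer: A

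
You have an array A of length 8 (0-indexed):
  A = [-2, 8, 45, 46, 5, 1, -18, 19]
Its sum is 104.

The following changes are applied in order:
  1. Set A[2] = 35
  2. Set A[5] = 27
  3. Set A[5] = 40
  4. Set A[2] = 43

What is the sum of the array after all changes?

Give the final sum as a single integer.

Initial sum: 104
Change 1: A[2] 45 -> 35, delta = -10, sum = 94
Change 2: A[5] 1 -> 27, delta = 26, sum = 120
Change 3: A[5] 27 -> 40, delta = 13, sum = 133
Change 4: A[2] 35 -> 43, delta = 8, sum = 141

Answer: 141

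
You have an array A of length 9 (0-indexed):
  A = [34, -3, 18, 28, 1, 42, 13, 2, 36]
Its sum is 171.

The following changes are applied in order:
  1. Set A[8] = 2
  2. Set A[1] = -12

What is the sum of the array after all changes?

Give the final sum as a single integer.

Answer: 128

Derivation:
Initial sum: 171
Change 1: A[8] 36 -> 2, delta = -34, sum = 137
Change 2: A[1] -3 -> -12, delta = -9, sum = 128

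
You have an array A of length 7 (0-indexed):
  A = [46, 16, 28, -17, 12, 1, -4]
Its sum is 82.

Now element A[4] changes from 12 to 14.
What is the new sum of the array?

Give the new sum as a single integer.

Old value at index 4: 12
New value at index 4: 14
Delta = 14 - 12 = 2
New sum = old_sum + delta = 82 + (2) = 84

Answer: 84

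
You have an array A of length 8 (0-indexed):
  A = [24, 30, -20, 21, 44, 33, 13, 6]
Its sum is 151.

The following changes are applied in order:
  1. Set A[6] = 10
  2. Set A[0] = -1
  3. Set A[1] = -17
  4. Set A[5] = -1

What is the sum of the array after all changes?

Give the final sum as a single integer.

Answer: 42

Derivation:
Initial sum: 151
Change 1: A[6] 13 -> 10, delta = -3, sum = 148
Change 2: A[0] 24 -> -1, delta = -25, sum = 123
Change 3: A[1] 30 -> -17, delta = -47, sum = 76
Change 4: A[5] 33 -> -1, delta = -34, sum = 42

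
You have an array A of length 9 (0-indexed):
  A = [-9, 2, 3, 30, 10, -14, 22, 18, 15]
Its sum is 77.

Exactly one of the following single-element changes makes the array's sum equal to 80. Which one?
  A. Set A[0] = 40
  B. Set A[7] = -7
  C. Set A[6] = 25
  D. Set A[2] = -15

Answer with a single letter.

Option A: A[0] -9->40, delta=49, new_sum=77+(49)=126
Option B: A[7] 18->-7, delta=-25, new_sum=77+(-25)=52
Option C: A[6] 22->25, delta=3, new_sum=77+(3)=80 <-- matches target
Option D: A[2] 3->-15, delta=-18, new_sum=77+(-18)=59

Answer: C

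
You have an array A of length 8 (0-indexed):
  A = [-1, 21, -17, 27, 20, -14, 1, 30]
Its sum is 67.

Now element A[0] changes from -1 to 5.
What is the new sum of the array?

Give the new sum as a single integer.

Answer: 73

Derivation:
Old value at index 0: -1
New value at index 0: 5
Delta = 5 - -1 = 6
New sum = old_sum + delta = 67 + (6) = 73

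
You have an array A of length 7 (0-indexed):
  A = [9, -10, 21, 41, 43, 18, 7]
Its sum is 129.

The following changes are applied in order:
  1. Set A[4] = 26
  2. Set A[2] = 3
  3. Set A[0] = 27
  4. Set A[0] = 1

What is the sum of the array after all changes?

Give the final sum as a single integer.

Initial sum: 129
Change 1: A[4] 43 -> 26, delta = -17, sum = 112
Change 2: A[2] 21 -> 3, delta = -18, sum = 94
Change 3: A[0] 9 -> 27, delta = 18, sum = 112
Change 4: A[0] 27 -> 1, delta = -26, sum = 86

Answer: 86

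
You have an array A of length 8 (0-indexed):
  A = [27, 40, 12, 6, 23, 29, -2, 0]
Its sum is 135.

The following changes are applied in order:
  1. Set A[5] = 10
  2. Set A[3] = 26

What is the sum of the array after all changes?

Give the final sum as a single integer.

Answer: 136

Derivation:
Initial sum: 135
Change 1: A[5] 29 -> 10, delta = -19, sum = 116
Change 2: A[3] 6 -> 26, delta = 20, sum = 136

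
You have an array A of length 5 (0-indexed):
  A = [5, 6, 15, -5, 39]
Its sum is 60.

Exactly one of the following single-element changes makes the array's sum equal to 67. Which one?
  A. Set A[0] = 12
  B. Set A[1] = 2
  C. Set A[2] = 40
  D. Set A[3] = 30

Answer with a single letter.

Option A: A[0] 5->12, delta=7, new_sum=60+(7)=67 <-- matches target
Option B: A[1] 6->2, delta=-4, new_sum=60+(-4)=56
Option C: A[2] 15->40, delta=25, new_sum=60+(25)=85
Option D: A[3] -5->30, delta=35, new_sum=60+(35)=95

Answer: A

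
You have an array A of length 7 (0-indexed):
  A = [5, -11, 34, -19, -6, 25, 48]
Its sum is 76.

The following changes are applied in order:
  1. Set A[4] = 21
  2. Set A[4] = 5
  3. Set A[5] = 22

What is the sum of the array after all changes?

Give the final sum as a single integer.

Answer: 84

Derivation:
Initial sum: 76
Change 1: A[4] -6 -> 21, delta = 27, sum = 103
Change 2: A[4] 21 -> 5, delta = -16, sum = 87
Change 3: A[5] 25 -> 22, delta = -3, sum = 84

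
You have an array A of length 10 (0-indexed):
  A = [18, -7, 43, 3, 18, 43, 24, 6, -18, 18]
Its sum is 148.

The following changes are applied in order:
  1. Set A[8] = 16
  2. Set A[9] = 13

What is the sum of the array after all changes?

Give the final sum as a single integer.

Initial sum: 148
Change 1: A[8] -18 -> 16, delta = 34, sum = 182
Change 2: A[9] 18 -> 13, delta = -5, sum = 177

Answer: 177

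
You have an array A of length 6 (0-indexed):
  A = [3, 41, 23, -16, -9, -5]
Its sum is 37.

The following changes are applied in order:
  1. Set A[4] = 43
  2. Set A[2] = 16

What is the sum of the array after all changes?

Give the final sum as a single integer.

Answer: 82

Derivation:
Initial sum: 37
Change 1: A[4] -9 -> 43, delta = 52, sum = 89
Change 2: A[2] 23 -> 16, delta = -7, sum = 82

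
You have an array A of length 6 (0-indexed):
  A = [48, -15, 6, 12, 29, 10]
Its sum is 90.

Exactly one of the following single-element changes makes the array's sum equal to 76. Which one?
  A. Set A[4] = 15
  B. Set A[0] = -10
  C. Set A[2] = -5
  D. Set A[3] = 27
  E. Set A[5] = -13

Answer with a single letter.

Answer: A

Derivation:
Option A: A[4] 29->15, delta=-14, new_sum=90+(-14)=76 <-- matches target
Option B: A[0] 48->-10, delta=-58, new_sum=90+(-58)=32
Option C: A[2] 6->-5, delta=-11, new_sum=90+(-11)=79
Option D: A[3] 12->27, delta=15, new_sum=90+(15)=105
Option E: A[5] 10->-13, delta=-23, new_sum=90+(-23)=67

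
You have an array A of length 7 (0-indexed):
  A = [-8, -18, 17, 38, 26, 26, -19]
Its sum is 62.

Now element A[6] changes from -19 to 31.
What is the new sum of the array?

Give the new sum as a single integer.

Answer: 112

Derivation:
Old value at index 6: -19
New value at index 6: 31
Delta = 31 - -19 = 50
New sum = old_sum + delta = 62 + (50) = 112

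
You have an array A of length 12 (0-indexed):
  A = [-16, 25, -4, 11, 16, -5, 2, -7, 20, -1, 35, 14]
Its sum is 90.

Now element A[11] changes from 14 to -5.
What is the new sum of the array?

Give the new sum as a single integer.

Answer: 71

Derivation:
Old value at index 11: 14
New value at index 11: -5
Delta = -5 - 14 = -19
New sum = old_sum + delta = 90 + (-19) = 71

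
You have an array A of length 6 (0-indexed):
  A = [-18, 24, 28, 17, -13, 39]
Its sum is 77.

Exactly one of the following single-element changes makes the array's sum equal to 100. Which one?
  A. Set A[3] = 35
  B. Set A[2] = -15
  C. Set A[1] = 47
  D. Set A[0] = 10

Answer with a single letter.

Answer: C

Derivation:
Option A: A[3] 17->35, delta=18, new_sum=77+(18)=95
Option B: A[2] 28->-15, delta=-43, new_sum=77+(-43)=34
Option C: A[1] 24->47, delta=23, new_sum=77+(23)=100 <-- matches target
Option D: A[0] -18->10, delta=28, new_sum=77+(28)=105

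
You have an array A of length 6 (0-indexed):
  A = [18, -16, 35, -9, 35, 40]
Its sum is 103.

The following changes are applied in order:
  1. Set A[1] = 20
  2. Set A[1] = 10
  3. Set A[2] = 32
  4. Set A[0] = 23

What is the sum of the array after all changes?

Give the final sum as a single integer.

Answer: 131

Derivation:
Initial sum: 103
Change 1: A[1] -16 -> 20, delta = 36, sum = 139
Change 2: A[1] 20 -> 10, delta = -10, sum = 129
Change 3: A[2] 35 -> 32, delta = -3, sum = 126
Change 4: A[0] 18 -> 23, delta = 5, sum = 131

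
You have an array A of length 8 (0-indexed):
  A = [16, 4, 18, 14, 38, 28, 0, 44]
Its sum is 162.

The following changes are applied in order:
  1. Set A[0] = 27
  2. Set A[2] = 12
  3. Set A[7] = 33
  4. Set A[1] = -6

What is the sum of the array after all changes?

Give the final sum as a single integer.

Initial sum: 162
Change 1: A[0] 16 -> 27, delta = 11, sum = 173
Change 2: A[2] 18 -> 12, delta = -6, sum = 167
Change 3: A[7] 44 -> 33, delta = -11, sum = 156
Change 4: A[1] 4 -> -6, delta = -10, sum = 146

Answer: 146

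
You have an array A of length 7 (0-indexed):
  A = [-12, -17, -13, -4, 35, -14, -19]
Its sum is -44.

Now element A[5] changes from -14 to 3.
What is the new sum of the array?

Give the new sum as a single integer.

Answer: -27

Derivation:
Old value at index 5: -14
New value at index 5: 3
Delta = 3 - -14 = 17
New sum = old_sum + delta = -44 + (17) = -27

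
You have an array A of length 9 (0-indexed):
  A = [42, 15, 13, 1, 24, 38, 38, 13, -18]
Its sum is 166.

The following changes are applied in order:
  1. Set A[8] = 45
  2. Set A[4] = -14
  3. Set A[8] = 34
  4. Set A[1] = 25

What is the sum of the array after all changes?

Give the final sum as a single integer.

Answer: 190

Derivation:
Initial sum: 166
Change 1: A[8] -18 -> 45, delta = 63, sum = 229
Change 2: A[4] 24 -> -14, delta = -38, sum = 191
Change 3: A[8] 45 -> 34, delta = -11, sum = 180
Change 4: A[1] 15 -> 25, delta = 10, sum = 190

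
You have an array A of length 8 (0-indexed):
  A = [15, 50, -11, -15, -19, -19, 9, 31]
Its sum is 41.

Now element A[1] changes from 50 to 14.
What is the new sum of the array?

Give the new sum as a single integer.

Old value at index 1: 50
New value at index 1: 14
Delta = 14 - 50 = -36
New sum = old_sum + delta = 41 + (-36) = 5

Answer: 5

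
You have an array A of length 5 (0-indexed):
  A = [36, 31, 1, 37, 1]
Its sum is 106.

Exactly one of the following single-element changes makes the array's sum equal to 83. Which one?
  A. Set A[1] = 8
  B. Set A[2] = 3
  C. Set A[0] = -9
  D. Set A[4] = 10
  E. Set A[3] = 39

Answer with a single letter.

Answer: A

Derivation:
Option A: A[1] 31->8, delta=-23, new_sum=106+(-23)=83 <-- matches target
Option B: A[2] 1->3, delta=2, new_sum=106+(2)=108
Option C: A[0] 36->-9, delta=-45, new_sum=106+(-45)=61
Option D: A[4] 1->10, delta=9, new_sum=106+(9)=115
Option E: A[3] 37->39, delta=2, new_sum=106+(2)=108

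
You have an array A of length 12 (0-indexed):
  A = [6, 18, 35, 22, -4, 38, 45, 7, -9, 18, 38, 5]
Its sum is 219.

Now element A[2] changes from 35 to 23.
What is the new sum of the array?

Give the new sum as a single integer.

Answer: 207

Derivation:
Old value at index 2: 35
New value at index 2: 23
Delta = 23 - 35 = -12
New sum = old_sum + delta = 219 + (-12) = 207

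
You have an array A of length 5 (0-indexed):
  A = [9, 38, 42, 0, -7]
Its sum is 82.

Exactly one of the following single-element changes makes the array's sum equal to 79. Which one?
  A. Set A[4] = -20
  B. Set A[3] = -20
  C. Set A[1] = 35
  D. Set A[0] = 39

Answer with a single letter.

Answer: C

Derivation:
Option A: A[4] -7->-20, delta=-13, new_sum=82+(-13)=69
Option B: A[3] 0->-20, delta=-20, new_sum=82+(-20)=62
Option C: A[1] 38->35, delta=-3, new_sum=82+(-3)=79 <-- matches target
Option D: A[0] 9->39, delta=30, new_sum=82+(30)=112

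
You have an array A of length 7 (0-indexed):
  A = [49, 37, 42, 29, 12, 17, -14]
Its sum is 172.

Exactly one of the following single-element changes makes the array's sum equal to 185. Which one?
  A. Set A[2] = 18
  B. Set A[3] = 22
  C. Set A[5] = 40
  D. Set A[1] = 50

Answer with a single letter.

Answer: D

Derivation:
Option A: A[2] 42->18, delta=-24, new_sum=172+(-24)=148
Option B: A[3] 29->22, delta=-7, new_sum=172+(-7)=165
Option C: A[5] 17->40, delta=23, new_sum=172+(23)=195
Option D: A[1] 37->50, delta=13, new_sum=172+(13)=185 <-- matches target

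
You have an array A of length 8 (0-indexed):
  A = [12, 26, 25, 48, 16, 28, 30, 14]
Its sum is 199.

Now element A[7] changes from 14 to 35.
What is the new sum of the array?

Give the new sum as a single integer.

Answer: 220

Derivation:
Old value at index 7: 14
New value at index 7: 35
Delta = 35 - 14 = 21
New sum = old_sum + delta = 199 + (21) = 220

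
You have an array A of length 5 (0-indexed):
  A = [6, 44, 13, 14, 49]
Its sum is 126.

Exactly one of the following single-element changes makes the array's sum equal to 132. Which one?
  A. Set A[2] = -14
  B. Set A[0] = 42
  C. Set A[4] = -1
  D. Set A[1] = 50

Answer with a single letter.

Answer: D

Derivation:
Option A: A[2] 13->-14, delta=-27, new_sum=126+(-27)=99
Option B: A[0] 6->42, delta=36, new_sum=126+(36)=162
Option C: A[4] 49->-1, delta=-50, new_sum=126+(-50)=76
Option D: A[1] 44->50, delta=6, new_sum=126+(6)=132 <-- matches target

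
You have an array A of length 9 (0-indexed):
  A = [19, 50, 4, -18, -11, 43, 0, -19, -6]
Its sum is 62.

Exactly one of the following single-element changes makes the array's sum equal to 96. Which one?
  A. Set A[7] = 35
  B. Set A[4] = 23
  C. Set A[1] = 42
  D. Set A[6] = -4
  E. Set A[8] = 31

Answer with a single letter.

Option A: A[7] -19->35, delta=54, new_sum=62+(54)=116
Option B: A[4] -11->23, delta=34, new_sum=62+(34)=96 <-- matches target
Option C: A[1] 50->42, delta=-8, new_sum=62+(-8)=54
Option D: A[6] 0->-4, delta=-4, new_sum=62+(-4)=58
Option E: A[8] -6->31, delta=37, new_sum=62+(37)=99

Answer: B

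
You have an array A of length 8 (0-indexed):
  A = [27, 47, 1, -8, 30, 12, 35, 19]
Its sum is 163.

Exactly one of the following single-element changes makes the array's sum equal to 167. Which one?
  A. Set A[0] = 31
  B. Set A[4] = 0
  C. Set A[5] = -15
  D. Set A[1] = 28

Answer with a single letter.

Answer: A

Derivation:
Option A: A[0] 27->31, delta=4, new_sum=163+(4)=167 <-- matches target
Option B: A[4] 30->0, delta=-30, new_sum=163+(-30)=133
Option C: A[5] 12->-15, delta=-27, new_sum=163+(-27)=136
Option D: A[1] 47->28, delta=-19, new_sum=163+(-19)=144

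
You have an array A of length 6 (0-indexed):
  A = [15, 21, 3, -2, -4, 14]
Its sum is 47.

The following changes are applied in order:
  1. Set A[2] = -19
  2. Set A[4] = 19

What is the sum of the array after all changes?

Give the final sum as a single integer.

Answer: 48

Derivation:
Initial sum: 47
Change 1: A[2] 3 -> -19, delta = -22, sum = 25
Change 2: A[4] -4 -> 19, delta = 23, sum = 48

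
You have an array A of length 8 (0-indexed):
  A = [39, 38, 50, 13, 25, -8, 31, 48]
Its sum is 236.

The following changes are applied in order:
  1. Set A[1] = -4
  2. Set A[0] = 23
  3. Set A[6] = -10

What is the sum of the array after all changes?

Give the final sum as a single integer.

Initial sum: 236
Change 1: A[1] 38 -> -4, delta = -42, sum = 194
Change 2: A[0] 39 -> 23, delta = -16, sum = 178
Change 3: A[6] 31 -> -10, delta = -41, sum = 137

Answer: 137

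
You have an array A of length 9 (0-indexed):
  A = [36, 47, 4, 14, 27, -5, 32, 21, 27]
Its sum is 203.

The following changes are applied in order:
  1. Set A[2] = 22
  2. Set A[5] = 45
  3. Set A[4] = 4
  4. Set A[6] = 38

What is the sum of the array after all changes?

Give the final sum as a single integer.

Answer: 254

Derivation:
Initial sum: 203
Change 1: A[2] 4 -> 22, delta = 18, sum = 221
Change 2: A[5] -5 -> 45, delta = 50, sum = 271
Change 3: A[4] 27 -> 4, delta = -23, sum = 248
Change 4: A[6] 32 -> 38, delta = 6, sum = 254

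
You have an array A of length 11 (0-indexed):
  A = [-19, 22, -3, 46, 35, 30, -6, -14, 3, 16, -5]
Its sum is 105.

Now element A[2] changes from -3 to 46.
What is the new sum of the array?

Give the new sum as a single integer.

Answer: 154

Derivation:
Old value at index 2: -3
New value at index 2: 46
Delta = 46 - -3 = 49
New sum = old_sum + delta = 105 + (49) = 154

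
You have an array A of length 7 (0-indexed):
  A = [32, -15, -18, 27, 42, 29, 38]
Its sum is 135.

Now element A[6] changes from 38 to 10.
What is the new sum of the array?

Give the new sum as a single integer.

Old value at index 6: 38
New value at index 6: 10
Delta = 10 - 38 = -28
New sum = old_sum + delta = 135 + (-28) = 107

Answer: 107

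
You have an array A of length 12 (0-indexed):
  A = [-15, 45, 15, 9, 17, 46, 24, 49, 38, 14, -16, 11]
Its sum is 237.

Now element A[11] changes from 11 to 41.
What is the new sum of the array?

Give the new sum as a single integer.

Answer: 267

Derivation:
Old value at index 11: 11
New value at index 11: 41
Delta = 41 - 11 = 30
New sum = old_sum + delta = 237 + (30) = 267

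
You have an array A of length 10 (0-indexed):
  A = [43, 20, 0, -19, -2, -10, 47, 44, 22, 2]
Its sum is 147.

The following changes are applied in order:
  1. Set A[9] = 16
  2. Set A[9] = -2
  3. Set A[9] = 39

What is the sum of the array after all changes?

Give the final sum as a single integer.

Initial sum: 147
Change 1: A[9] 2 -> 16, delta = 14, sum = 161
Change 2: A[9] 16 -> -2, delta = -18, sum = 143
Change 3: A[9] -2 -> 39, delta = 41, sum = 184

Answer: 184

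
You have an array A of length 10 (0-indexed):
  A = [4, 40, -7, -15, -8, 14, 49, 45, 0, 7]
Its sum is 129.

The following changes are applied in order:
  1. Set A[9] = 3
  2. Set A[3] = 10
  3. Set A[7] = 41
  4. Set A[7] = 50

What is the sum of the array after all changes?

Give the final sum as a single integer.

Initial sum: 129
Change 1: A[9] 7 -> 3, delta = -4, sum = 125
Change 2: A[3] -15 -> 10, delta = 25, sum = 150
Change 3: A[7] 45 -> 41, delta = -4, sum = 146
Change 4: A[7] 41 -> 50, delta = 9, sum = 155

Answer: 155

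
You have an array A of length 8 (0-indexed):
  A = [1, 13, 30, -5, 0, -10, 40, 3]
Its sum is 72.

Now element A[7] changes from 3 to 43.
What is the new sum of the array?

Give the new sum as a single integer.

Old value at index 7: 3
New value at index 7: 43
Delta = 43 - 3 = 40
New sum = old_sum + delta = 72 + (40) = 112

Answer: 112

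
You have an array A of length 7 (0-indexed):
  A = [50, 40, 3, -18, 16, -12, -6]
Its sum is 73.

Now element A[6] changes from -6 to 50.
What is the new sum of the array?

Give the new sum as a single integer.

Answer: 129

Derivation:
Old value at index 6: -6
New value at index 6: 50
Delta = 50 - -6 = 56
New sum = old_sum + delta = 73 + (56) = 129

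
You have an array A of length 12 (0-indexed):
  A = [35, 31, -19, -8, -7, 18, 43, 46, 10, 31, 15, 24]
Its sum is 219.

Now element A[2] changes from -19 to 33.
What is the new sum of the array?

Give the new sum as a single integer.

Answer: 271

Derivation:
Old value at index 2: -19
New value at index 2: 33
Delta = 33 - -19 = 52
New sum = old_sum + delta = 219 + (52) = 271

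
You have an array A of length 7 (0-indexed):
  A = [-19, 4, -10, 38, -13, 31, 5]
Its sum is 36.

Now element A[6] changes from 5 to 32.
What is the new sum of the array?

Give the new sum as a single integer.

Old value at index 6: 5
New value at index 6: 32
Delta = 32 - 5 = 27
New sum = old_sum + delta = 36 + (27) = 63

Answer: 63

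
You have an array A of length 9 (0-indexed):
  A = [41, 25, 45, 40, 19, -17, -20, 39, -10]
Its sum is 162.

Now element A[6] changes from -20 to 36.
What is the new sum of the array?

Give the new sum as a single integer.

Old value at index 6: -20
New value at index 6: 36
Delta = 36 - -20 = 56
New sum = old_sum + delta = 162 + (56) = 218

Answer: 218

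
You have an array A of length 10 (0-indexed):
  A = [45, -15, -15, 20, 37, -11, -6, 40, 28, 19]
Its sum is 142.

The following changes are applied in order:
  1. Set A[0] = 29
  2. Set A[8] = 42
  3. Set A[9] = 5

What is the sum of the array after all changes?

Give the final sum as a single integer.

Initial sum: 142
Change 1: A[0] 45 -> 29, delta = -16, sum = 126
Change 2: A[8] 28 -> 42, delta = 14, sum = 140
Change 3: A[9] 19 -> 5, delta = -14, sum = 126

Answer: 126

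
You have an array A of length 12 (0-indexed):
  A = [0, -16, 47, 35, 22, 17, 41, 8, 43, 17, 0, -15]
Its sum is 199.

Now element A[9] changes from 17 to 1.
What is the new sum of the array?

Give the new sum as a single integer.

Old value at index 9: 17
New value at index 9: 1
Delta = 1 - 17 = -16
New sum = old_sum + delta = 199 + (-16) = 183

Answer: 183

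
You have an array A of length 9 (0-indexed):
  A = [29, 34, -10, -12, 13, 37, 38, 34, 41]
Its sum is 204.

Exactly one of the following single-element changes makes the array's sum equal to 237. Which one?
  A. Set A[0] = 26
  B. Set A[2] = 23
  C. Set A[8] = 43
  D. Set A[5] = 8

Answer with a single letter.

Option A: A[0] 29->26, delta=-3, new_sum=204+(-3)=201
Option B: A[2] -10->23, delta=33, new_sum=204+(33)=237 <-- matches target
Option C: A[8] 41->43, delta=2, new_sum=204+(2)=206
Option D: A[5] 37->8, delta=-29, new_sum=204+(-29)=175

Answer: B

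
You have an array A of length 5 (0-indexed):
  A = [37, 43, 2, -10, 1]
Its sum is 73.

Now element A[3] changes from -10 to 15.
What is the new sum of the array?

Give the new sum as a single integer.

Answer: 98

Derivation:
Old value at index 3: -10
New value at index 3: 15
Delta = 15 - -10 = 25
New sum = old_sum + delta = 73 + (25) = 98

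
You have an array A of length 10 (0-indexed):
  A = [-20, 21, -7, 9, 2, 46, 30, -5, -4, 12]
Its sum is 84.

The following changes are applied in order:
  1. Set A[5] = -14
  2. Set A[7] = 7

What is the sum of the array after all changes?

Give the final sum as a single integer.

Initial sum: 84
Change 1: A[5] 46 -> -14, delta = -60, sum = 24
Change 2: A[7] -5 -> 7, delta = 12, sum = 36

Answer: 36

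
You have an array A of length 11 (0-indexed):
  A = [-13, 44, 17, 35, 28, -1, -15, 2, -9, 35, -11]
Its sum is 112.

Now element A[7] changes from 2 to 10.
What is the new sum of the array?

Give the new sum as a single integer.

Answer: 120

Derivation:
Old value at index 7: 2
New value at index 7: 10
Delta = 10 - 2 = 8
New sum = old_sum + delta = 112 + (8) = 120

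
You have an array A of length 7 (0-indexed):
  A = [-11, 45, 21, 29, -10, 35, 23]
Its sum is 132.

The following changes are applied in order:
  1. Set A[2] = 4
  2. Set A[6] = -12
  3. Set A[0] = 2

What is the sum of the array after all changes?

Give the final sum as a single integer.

Initial sum: 132
Change 1: A[2] 21 -> 4, delta = -17, sum = 115
Change 2: A[6] 23 -> -12, delta = -35, sum = 80
Change 3: A[0] -11 -> 2, delta = 13, sum = 93

Answer: 93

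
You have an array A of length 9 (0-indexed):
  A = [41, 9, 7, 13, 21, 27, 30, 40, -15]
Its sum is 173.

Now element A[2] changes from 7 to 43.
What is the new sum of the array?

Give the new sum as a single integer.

Old value at index 2: 7
New value at index 2: 43
Delta = 43 - 7 = 36
New sum = old_sum + delta = 173 + (36) = 209

Answer: 209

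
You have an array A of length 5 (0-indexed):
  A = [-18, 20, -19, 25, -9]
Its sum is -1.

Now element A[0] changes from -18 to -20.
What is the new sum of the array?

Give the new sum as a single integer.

Answer: -3

Derivation:
Old value at index 0: -18
New value at index 0: -20
Delta = -20 - -18 = -2
New sum = old_sum + delta = -1 + (-2) = -3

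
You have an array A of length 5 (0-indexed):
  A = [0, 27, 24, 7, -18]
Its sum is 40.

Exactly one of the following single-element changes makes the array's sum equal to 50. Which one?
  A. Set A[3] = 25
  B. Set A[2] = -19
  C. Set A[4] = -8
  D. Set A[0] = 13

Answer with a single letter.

Answer: C

Derivation:
Option A: A[3] 7->25, delta=18, new_sum=40+(18)=58
Option B: A[2] 24->-19, delta=-43, new_sum=40+(-43)=-3
Option C: A[4] -18->-8, delta=10, new_sum=40+(10)=50 <-- matches target
Option D: A[0] 0->13, delta=13, new_sum=40+(13)=53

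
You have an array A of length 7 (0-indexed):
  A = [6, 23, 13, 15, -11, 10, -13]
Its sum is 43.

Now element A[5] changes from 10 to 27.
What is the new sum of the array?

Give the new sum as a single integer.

Old value at index 5: 10
New value at index 5: 27
Delta = 27 - 10 = 17
New sum = old_sum + delta = 43 + (17) = 60

Answer: 60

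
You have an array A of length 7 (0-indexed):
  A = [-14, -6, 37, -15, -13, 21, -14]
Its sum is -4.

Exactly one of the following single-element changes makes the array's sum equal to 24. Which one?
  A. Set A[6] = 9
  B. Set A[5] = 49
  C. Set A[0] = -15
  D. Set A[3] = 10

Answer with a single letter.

Option A: A[6] -14->9, delta=23, new_sum=-4+(23)=19
Option B: A[5] 21->49, delta=28, new_sum=-4+(28)=24 <-- matches target
Option C: A[0] -14->-15, delta=-1, new_sum=-4+(-1)=-5
Option D: A[3] -15->10, delta=25, new_sum=-4+(25)=21

Answer: B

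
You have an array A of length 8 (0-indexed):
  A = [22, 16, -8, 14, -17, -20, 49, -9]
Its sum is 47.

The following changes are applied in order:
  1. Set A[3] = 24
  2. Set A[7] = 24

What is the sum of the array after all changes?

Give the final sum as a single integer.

Answer: 90

Derivation:
Initial sum: 47
Change 1: A[3] 14 -> 24, delta = 10, sum = 57
Change 2: A[7] -9 -> 24, delta = 33, sum = 90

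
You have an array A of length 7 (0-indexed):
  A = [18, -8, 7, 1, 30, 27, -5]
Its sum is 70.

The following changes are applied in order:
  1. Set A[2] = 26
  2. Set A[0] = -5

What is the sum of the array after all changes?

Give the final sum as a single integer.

Initial sum: 70
Change 1: A[2] 7 -> 26, delta = 19, sum = 89
Change 2: A[0] 18 -> -5, delta = -23, sum = 66

Answer: 66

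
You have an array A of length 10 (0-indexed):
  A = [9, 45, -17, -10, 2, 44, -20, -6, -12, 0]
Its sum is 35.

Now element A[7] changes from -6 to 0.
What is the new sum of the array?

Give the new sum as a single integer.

Answer: 41

Derivation:
Old value at index 7: -6
New value at index 7: 0
Delta = 0 - -6 = 6
New sum = old_sum + delta = 35 + (6) = 41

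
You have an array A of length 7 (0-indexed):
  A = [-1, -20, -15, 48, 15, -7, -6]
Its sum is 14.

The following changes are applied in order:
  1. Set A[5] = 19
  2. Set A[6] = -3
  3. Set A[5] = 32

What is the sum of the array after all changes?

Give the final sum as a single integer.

Answer: 56

Derivation:
Initial sum: 14
Change 1: A[5] -7 -> 19, delta = 26, sum = 40
Change 2: A[6] -6 -> -3, delta = 3, sum = 43
Change 3: A[5] 19 -> 32, delta = 13, sum = 56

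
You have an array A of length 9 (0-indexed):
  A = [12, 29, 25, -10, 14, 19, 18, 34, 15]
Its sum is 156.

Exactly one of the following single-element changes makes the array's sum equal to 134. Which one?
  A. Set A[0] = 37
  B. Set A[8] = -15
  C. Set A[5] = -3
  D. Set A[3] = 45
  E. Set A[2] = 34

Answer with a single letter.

Option A: A[0] 12->37, delta=25, new_sum=156+(25)=181
Option B: A[8] 15->-15, delta=-30, new_sum=156+(-30)=126
Option C: A[5] 19->-3, delta=-22, new_sum=156+(-22)=134 <-- matches target
Option D: A[3] -10->45, delta=55, new_sum=156+(55)=211
Option E: A[2] 25->34, delta=9, new_sum=156+(9)=165

Answer: C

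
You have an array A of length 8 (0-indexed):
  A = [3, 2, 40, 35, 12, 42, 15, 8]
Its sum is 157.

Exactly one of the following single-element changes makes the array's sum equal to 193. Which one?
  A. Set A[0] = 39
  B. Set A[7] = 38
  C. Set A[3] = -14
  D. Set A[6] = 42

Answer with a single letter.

Answer: A

Derivation:
Option A: A[0] 3->39, delta=36, new_sum=157+(36)=193 <-- matches target
Option B: A[7] 8->38, delta=30, new_sum=157+(30)=187
Option C: A[3] 35->-14, delta=-49, new_sum=157+(-49)=108
Option D: A[6] 15->42, delta=27, new_sum=157+(27)=184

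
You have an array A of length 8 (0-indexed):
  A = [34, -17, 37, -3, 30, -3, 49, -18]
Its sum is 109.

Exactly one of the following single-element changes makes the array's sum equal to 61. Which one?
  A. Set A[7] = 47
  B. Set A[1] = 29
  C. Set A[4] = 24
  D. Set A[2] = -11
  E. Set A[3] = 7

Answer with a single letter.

Option A: A[7] -18->47, delta=65, new_sum=109+(65)=174
Option B: A[1] -17->29, delta=46, new_sum=109+(46)=155
Option C: A[4] 30->24, delta=-6, new_sum=109+(-6)=103
Option D: A[2] 37->-11, delta=-48, new_sum=109+(-48)=61 <-- matches target
Option E: A[3] -3->7, delta=10, new_sum=109+(10)=119

Answer: D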